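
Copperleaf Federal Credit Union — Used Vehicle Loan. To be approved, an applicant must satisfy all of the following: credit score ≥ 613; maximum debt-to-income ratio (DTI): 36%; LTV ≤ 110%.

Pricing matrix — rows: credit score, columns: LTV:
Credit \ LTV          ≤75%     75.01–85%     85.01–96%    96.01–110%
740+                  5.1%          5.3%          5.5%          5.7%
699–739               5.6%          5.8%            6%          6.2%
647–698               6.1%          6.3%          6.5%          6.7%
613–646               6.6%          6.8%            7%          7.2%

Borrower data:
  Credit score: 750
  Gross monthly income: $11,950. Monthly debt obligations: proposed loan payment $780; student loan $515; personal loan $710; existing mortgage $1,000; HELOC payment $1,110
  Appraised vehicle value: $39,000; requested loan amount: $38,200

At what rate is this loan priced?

Credit score 750 ≥ 613; Total monthly debts = (780 + 515 + 710 + 1,000 + 1,110) = 4,115. DTI = 4,115/11,950 = 34.4% ≤ 36%
LTV: 38,200 ÷ 39,000 = 97.9%, within 110% cap
Credit 750 → row 740+; LTV 97.9% → column 96.01–110%. Grid cell → 5.7%.

5.7%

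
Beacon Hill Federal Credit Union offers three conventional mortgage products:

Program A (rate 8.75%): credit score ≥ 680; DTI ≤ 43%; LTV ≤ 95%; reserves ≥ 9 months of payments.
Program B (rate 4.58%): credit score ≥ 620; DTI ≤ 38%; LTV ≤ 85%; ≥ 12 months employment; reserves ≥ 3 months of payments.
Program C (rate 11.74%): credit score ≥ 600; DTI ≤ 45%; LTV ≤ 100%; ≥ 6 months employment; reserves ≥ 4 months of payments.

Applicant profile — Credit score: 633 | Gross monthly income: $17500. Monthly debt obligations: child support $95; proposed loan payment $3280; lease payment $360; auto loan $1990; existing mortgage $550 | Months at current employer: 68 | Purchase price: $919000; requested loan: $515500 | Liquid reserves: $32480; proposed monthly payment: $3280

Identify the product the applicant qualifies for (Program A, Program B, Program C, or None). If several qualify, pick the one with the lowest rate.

Total debts = (95 + 3,280 + 360 + 1,990 + 550) = 6,275; DTI = 6,275/17,500 = 35.9%.
LTV = 515,500/919,000 = 56.1%.
Reserves = 32,480/3,280 = 9.9 months.
Program A: score 633 < 680; DTI 35.9% ≤ 43%; LTV 56.1% ≤ 95%; reserves 9.9 ≥ 9 mo → does not qualify.
Program B: score 633 ≥ 620; DTI 35.9% ≤ 38%; LTV 56.1% ≤ 85%; employment 68 ≥ 12 mo; reserves 9.9 ≥ 3 mo → qualifies.
Program C: score 633 ≥ 600; DTI 35.9% ≤ 45%; LTV 56.1% ≤ 100%; employment 68 ≥ 6 mo; reserves 9.9 ≥ 4 mo → qualifies.
Qualifying: Program B, Program C. Lowest rate is 4.58% → Program B.

Program B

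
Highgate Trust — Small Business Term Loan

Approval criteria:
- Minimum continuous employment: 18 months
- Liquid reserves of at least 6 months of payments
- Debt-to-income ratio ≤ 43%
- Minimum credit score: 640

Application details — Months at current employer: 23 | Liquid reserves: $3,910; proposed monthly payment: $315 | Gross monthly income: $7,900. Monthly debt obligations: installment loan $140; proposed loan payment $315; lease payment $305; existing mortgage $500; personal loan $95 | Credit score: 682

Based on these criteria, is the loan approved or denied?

Approved

Employment 23 ≥ 18 months
Reserves: 3,910 ÷ 315 = 12.4 months (meets 6-month minimum)
Total monthly debts = (140 + 315 + 305 + 500 + 95) = 1,355. DTI = 1,355/7,900 = 17.2% ≤ 43%
Credit score 682 ≥ 640 (meets)
All criteria satisfied.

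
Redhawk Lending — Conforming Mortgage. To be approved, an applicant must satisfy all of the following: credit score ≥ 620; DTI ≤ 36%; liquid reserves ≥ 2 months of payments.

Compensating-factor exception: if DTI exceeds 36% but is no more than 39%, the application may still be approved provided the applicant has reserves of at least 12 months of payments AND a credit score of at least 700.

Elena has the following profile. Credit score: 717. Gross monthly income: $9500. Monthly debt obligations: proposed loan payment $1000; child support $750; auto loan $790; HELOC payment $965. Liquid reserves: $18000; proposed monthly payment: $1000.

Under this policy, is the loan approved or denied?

Credit score 717 ≥ 620 (meets base)
Total debts = (1,000 + 750 + 790 + 965) = 3,505. DTI: 3,505 ÷ 9,500 = 36.9%, over the 36% base limit.
Reserves: 18,000 ÷ 1,000 = 18.0 months (meets 2-month minimum)
DTI 36.9% is within the 36%–39% exception band; checking compensating factors.
Override check — reserves: 18.0 mo (ok); score: 717 (ok).
Both override conditions satisfied; DTI exception granted.

Approved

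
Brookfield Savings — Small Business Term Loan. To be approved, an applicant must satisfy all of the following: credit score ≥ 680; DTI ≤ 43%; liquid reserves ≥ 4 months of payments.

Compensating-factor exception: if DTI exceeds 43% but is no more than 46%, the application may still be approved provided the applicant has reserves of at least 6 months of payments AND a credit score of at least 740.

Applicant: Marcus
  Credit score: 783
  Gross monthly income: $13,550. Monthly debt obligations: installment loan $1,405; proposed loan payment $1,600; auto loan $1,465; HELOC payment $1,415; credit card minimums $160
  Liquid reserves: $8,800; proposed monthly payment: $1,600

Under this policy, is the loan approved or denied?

Credit score 783 ≥ 680 (meets base)
Total debts = (1,405 + 1,600 + 1,465 + 1,415 + 160) = 6,045. DTI: 6,045 ÷ 13,550 = 44.6%, over the 43% base limit.
Liquid reserves cover 8,800/1,600 = 5.5 months — ≥ 4 required
44.6% falls in the override range (43%–46%), so the compensating-factor test applies.
Reserves 5.5 < 6 months; credit score 783 ≥ 740.
Compensating-factor requirement not fully met.

Denied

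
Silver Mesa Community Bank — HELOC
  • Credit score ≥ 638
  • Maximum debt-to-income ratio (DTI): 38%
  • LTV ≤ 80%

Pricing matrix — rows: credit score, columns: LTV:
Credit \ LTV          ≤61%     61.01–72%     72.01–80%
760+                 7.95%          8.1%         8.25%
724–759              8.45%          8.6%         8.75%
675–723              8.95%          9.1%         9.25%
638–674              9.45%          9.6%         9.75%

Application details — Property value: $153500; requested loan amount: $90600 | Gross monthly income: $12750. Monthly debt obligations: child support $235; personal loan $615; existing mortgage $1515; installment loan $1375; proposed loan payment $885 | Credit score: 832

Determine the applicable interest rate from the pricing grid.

7.95%

Credit score 832 ≥ 638; Total monthly debts = (235 + 615 + 1,515 + 1,375 + 885) = 4,625. Debt-to-income = 4,625/12,750 = 36.3% — meets 38% limit
LTV = 90,600/153,500 = 59% ≤ 80%
Row: 832 falls in 760+. Column: 59% falls in ≤61%. Rate = 7.95%.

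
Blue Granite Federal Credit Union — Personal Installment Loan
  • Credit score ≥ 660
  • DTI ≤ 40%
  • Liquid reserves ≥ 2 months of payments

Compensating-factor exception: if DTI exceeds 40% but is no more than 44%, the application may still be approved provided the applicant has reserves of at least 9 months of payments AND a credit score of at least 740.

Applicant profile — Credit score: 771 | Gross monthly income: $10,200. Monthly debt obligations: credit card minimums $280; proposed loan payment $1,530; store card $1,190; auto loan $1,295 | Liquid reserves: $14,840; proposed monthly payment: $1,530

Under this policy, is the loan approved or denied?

Approved

Credit score 771 ≥ 660 (meets base)
Total debts = (280 + 1,530 + 1,190 + 1,295) = 4,295. DTI: 4,295 ÷ 10,200 = 42.1%, over the 40% base limit.
Liquid reserves cover 14,840/1,530 = 9.7 months — ≥ 2 required
42.1% falls in the override range (40%–44%), so the compensating-factor test applies.
Reserves 9.7 ≥ 9 months; credit score 771 ≥ 740.
Both compensating conditions met → exception applies.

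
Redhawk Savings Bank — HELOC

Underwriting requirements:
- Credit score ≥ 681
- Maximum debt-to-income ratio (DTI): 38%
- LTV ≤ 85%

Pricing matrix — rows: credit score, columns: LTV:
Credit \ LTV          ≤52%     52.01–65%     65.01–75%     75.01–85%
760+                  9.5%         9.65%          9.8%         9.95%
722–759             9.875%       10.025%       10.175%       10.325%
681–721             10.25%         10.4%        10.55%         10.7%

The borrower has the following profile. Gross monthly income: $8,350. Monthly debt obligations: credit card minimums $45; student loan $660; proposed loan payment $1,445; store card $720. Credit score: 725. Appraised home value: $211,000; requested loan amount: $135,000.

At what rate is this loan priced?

Credit score 725 ≥ 681; Total monthly debts = (45 + 660 + 1,445 + 720) = 2,870. DTI = 2,870/8,350 = 34.4% ≤ 38%
LTV = 135,000/211,000 = 64% ≤ 85%
Row: 725 falls in 722–759. Column: 64% falls in 52.01–65%. Rate = 10.025%.

10.025%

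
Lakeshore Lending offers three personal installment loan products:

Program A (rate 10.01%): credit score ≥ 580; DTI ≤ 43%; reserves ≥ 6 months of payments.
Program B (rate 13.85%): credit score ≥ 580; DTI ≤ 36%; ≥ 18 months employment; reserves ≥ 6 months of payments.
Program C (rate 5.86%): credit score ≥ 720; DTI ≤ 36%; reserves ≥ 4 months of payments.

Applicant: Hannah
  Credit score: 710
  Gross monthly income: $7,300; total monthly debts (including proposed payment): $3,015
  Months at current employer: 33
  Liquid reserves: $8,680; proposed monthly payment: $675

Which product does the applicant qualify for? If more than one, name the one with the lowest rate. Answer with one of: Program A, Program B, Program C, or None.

DTI = 3,015/7,300 = 41.3%.
Reserves = 8,680/675 = 12.9 months.
Program A: score 710 ≥ 580; DTI 41.3% ≤ 43%; reserves 12.9 ≥ 6 mo → qualifies.
Program B: score 710 ≥ 580; DTI 41.3% > 36%; employment 33 ≥ 18 mo; reserves 12.9 ≥ 6 mo → does not qualify.
Program C: score 710 < 720; DTI 41.3% > 36%; reserves 12.9 ≥ 4 mo → does not qualify.

Program A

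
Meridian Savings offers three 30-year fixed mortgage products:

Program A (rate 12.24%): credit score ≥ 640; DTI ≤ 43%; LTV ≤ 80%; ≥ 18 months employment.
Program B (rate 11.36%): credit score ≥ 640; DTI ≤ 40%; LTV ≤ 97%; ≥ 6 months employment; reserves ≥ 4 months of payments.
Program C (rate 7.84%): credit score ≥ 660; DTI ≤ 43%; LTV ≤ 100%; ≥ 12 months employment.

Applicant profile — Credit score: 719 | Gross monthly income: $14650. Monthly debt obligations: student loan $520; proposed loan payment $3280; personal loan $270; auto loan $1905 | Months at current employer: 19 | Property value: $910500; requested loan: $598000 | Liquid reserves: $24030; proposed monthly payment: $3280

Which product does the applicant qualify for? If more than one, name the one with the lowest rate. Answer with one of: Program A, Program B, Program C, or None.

Total debts = (520 + 3,280 + 270 + 1,905) = 5,975; DTI = 5,975/14,650 = 40.8%.
LTV = 598,000/910,500 = 65.7%.
Reserves = 24,030/3,280 = 7.3 months.
Program A: score 719 ≥ 640; DTI 40.8% ≤ 43%; LTV 65.7% ≤ 80%; employment 19 ≥ 18 mo → qualifies.
Program B: score 719 ≥ 640; DTI 40.8% > 40%; LTV 65.7% ≤ 97%; employment 19 ≥ 6 mo; reserves 7.3 ≥ 4 mo → does not qualify.
Program C: score 719 ≥ 660; DTI 40.8% ≤ 43%; LTV 65.7% ≤ 100%; employment 19 ≥ 12 mo → qualifies.
Qualifying: Program A, Program C. Lowest rate is 7.84% → Program C.

Program C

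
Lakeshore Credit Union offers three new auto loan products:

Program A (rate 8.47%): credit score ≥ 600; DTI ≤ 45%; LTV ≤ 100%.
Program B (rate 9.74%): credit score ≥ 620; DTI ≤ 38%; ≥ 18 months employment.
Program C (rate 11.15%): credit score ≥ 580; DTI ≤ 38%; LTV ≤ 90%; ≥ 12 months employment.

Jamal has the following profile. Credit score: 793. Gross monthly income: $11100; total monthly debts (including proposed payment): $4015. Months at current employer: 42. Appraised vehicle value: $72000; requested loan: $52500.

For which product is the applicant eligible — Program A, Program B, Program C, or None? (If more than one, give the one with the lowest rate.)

DTI = 4,015/11,100 = 36.2%.
LTV = 52,500/72,000 = 72.9%.
Program A: score 793 ≥ 600; DTI 36.2% ≤ 45%; LTV 72.9% ≤ 100% → qualifies.
Program B: score 793 ≥ 620; DTI 36.2% ≤ 38%; employment 42 ≥ 18 mo → qualifies.
Program C: score 793 ≥ 580; DTI 36.2% ≤ 38%; LTV 72.9% ≤ 90%; employment 42 ≥ 12 mo → qualifies.
Qualifying: Program A, Program B, Program C. Lowest rate is 8.47% → Program A.

Program A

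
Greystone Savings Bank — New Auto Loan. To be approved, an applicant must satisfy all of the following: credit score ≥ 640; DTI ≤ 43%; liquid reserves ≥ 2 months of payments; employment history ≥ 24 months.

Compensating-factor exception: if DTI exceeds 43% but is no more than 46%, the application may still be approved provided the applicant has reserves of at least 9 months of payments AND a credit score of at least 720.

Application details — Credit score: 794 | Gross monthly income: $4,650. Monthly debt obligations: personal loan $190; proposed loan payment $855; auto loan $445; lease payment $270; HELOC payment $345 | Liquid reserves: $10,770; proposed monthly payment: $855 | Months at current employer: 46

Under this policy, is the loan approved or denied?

Credit score 794 ≥ 640 (meets base)
Total debts = (190 + 855 + 445 + 270 + 345) = 2,105. DTI = 2,105/4,650 = 45.3% > 43% — standard DTI limit exceeded.
Liquid reserves cover 10,770/855 = 12.6 months — ≥ 2 required
Employment 46 ≥ 24 months
45.3% falls in the override range (43%–46%), so the compensating-factor test applies.
Reserves 12.6 ≥ 9 months; credit score 794 ≥ 720.
Both override conditions satisfied; DTI exception granted.

Approved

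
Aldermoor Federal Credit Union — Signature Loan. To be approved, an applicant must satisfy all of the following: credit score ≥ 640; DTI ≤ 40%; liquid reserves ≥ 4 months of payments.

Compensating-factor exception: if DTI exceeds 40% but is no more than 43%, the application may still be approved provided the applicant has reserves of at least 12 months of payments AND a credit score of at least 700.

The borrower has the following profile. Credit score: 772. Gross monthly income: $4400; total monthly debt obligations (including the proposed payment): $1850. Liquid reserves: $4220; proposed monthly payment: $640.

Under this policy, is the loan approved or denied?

Credit score 772 ≥ 640 (meets base)
DTI = 1,850/4,400 = 42% > 40% — standard DTI limit exceeded.
Liquid reserves cover 4,220/640 = 6.6 months — ≥ 4 required
DTI 42% is within the 40%–43% exception band; checking compensating factors.
Override check — reserves: 6.6 mo (short of 12); score: 772 (ok).
Compensating-factor requirement not fully met.

Denied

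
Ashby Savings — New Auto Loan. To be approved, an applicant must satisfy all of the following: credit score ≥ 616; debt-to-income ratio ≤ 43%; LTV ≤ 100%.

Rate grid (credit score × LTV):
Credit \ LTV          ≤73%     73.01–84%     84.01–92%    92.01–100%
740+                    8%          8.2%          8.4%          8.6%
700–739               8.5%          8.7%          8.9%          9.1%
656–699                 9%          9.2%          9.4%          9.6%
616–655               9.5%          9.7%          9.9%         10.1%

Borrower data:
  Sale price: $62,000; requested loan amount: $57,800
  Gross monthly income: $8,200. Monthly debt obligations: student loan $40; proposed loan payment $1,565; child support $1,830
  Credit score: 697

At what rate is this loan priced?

Credit score 697 ≥ 616; Total monthly debts = (40 + 1,565 + 1,830) = 3,435. Debt-to-income = 3,435/8,200 = 41.9% — meets 43% limit
LTV = 57,800/62,000 = 93.2% ≤ 100%
Credit 697 → row 656–699; LTV 93.2% → column 92.01–100%. Grid cell → 9.6%.

9.6%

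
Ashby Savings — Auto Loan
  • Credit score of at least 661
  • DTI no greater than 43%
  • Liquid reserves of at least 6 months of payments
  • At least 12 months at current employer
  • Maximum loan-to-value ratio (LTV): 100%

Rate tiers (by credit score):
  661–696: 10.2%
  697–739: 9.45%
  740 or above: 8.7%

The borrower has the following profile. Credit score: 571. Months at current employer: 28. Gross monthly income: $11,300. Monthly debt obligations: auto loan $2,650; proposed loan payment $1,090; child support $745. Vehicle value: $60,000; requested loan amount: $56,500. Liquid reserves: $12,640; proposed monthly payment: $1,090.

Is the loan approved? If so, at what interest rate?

Credit score 571 < 661 (below minimum)
Employment 28 ≥ 12 months
Reserves: 12,640 ÷ 1,090 = 11.6 months (meets 6-month minimum)
Total monthly debts = (2,650 + 1,090 + 745) = 4,485. Debt-to-income = 4,485/11,300 = 39.7% — meets 43% limit
LTV = 56,500/60,000 = 94.2% ≤ 100%
Not all requirements met → denied.

Denied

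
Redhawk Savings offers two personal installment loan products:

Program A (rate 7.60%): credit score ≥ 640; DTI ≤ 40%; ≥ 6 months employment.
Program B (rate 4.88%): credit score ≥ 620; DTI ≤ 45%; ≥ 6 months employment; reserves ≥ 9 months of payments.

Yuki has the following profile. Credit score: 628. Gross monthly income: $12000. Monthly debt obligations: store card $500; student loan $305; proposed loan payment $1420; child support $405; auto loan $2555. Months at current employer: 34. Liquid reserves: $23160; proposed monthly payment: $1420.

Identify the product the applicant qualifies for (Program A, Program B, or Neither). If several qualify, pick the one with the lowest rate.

Total debts = (500 + 305 + 1,420 + 405 + 2,555) = 5,185; DTI = 5,185/12,000 = 43.2%.
Reserves = 23,160/1,420 = 16.3 months.
Program A: score 628 < 640; DTI 43.2% > 40%; employment 34 ≥ 6 mo → does not qualify.
Program B: score 628 ≥ 620; DTI 43.2% ≤ 45%; employment 34 ≥ 6 mo; reserves 16.3 ≥ 9 mo → qualifies.

Program B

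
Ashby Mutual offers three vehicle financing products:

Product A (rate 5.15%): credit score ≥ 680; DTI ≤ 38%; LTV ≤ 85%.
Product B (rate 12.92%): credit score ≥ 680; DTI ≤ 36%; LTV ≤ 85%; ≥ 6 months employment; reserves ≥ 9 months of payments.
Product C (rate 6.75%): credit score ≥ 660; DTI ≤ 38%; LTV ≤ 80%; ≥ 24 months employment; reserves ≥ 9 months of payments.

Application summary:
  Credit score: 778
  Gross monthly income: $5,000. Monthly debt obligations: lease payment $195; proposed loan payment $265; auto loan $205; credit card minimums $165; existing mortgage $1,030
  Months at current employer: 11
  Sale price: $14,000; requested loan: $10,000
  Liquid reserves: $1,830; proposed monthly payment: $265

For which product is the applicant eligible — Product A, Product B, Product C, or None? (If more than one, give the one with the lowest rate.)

Total debts = (195 + 265 + 205 + 165 + 1,030) = 1,860; DTI = 1,860/5,000 = 37.2%.
LTV = 10,000/14,000 = 71.4%.
Reserves = 1,830/265 = 6.9 months.
Product A: score 778 ≥ 680; DTI 37.2% ≤ 38%; LTV 71.4% ≤ 85% → qualifies.
Product B: score 778 ≥ 680; DTI 37.2% > 36%; LTV 71.4% ≤ 85%; employment 11 ≥ 6 mo; reserves 6.9 < 9 mo → does not qualify.
Product C: score 778 ≥ 660; DTI 37.2% ≤ 38%; LTV 71.4% ≤ 80%; employment 11 < 24 mo; reserves 6.9 < 9 mo → does not qualify.

Product A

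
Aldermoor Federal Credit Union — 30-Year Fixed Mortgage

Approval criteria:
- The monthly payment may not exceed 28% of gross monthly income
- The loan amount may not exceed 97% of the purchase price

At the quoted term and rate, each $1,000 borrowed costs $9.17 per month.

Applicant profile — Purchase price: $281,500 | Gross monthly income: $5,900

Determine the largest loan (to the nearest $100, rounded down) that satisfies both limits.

Payment cap: 28% × $5,900 = $1,652/month.
At $9.17 per $1,000, that supports 1,652/9.17 × 1,000 ≈ $180,152 → $180,100.
LTV cap: 97% × $281,500 = $273,055 → $273,000.
Binding constraint: payment-to-income.

$180,100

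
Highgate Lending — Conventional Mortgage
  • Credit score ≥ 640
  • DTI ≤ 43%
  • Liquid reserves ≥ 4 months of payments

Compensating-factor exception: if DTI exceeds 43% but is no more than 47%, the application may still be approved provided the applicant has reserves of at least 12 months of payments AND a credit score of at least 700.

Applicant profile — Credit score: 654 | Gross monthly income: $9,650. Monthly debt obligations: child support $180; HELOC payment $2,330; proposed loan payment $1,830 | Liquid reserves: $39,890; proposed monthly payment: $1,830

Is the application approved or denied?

Credit score 654 ≥ 640 (meets base)
Total debts = (180 + 2,330 + 1,830) = 4,340. DTI = 4,340/9,650 = 45% > 43% — standard DTI limit exceeded.
Reserves = 39,890/1,830 = 21.8 months ≥ 4
45% falls in the override range (43%–47%), so the compensating-factor test applies.
Override check — reserves: 21.8 mo (ok); score: 654 (below 700).
Override conditions not both satisfied; exception does not apply.

Denied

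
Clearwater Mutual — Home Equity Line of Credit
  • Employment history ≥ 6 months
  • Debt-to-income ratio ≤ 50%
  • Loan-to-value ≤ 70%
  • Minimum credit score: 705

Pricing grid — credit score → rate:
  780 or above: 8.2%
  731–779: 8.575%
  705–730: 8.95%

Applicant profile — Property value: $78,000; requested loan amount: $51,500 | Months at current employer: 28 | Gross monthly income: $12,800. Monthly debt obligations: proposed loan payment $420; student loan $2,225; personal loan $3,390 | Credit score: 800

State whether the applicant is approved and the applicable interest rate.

Approved at 8.2%

Credit score 800 ≥ 705 (meets minimum)
Total monthly debts = (420 + 2,225 + 3,390) = 6,035. DTI = 6,035/12,800 = 47.1% ≤ 50%
Employment 28 ≥ 6 months
LTV = 51,500/78,000 = 66% ≤ 70%
All requirements met. Score 800 falls in the 780 or above tier → 8.2%.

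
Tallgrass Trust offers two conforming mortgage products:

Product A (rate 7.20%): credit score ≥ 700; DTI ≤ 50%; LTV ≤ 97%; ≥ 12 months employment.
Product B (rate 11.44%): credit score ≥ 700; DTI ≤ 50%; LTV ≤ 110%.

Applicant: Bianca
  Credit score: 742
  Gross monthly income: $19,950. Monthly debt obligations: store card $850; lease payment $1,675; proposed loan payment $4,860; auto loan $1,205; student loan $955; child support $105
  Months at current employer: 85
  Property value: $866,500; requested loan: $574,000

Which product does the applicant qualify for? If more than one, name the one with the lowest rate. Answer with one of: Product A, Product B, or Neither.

Total debts = (850 + 1,675 + 4,860 + 1,205 + 955 + 105) = 9,650; DTI = 9,650/19,950 = 48.4%.
LTV = 574,000/866,500 = 66.2%.
Product A: score 742 ≥ 700; DTI 48.4% ≤ 50%; LTV 66.2% ≤ 97%; employment 85 ≥ 12 mo → qualifies.
Product B: score 742 ≥ 700; DTI 48.4% ≤ 50%; LTV 66.2% ≤ 110% → qualifies.
Qualifying: Product A, Product B. Lowest rate is 7.20% → Product A.

Product A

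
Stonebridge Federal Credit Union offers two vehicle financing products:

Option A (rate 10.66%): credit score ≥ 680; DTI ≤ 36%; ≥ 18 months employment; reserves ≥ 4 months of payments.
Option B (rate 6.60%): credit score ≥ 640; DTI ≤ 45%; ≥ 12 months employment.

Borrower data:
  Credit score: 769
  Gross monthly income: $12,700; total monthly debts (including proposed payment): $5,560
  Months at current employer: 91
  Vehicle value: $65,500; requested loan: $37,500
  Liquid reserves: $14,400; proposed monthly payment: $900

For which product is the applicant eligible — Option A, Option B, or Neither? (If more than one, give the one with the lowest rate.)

DTI = 5,560/12,700 = 43.8%.
LTV = 37,500/65,500 = 57.3%.
Reserves = 14,400/900 = 16.0 months.
Option A: score 769 ≥ 680; DTI 43.8% > 36%; employment 91 ≥ 18 mo; reserves 16.0 ≥ 4 mo → does not qualify.
Option B: score 769 ≥ 640; DTI 43.8% ≤ 45%; employment 91 ≥ 12 mo → qualifies.

Option B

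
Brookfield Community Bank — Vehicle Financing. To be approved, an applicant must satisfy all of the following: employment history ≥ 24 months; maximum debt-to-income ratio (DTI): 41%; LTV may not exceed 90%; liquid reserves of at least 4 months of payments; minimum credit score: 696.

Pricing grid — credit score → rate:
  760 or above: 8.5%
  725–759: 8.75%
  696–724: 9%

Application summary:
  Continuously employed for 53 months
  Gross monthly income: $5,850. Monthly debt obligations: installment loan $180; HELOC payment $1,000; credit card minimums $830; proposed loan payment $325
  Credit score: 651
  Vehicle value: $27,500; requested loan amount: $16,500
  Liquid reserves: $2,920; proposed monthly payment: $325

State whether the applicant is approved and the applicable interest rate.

Denied

Credit score 651 < 696 (below minimum)
Total monthly debts = (180 + 1,000 + 830 + 325) = 2,335. Debt-to-income = 2,335/5,850 = 39.9% — meets 41% limit
Employment 53 ≥ 24 months
Loan-to-value = 16,500/27,500 = 60% — pass (90% max)
Reserves: 2,920 ÷ 325 = 9.0 months (meets 4-month minimum)
Not all requirements met → denied.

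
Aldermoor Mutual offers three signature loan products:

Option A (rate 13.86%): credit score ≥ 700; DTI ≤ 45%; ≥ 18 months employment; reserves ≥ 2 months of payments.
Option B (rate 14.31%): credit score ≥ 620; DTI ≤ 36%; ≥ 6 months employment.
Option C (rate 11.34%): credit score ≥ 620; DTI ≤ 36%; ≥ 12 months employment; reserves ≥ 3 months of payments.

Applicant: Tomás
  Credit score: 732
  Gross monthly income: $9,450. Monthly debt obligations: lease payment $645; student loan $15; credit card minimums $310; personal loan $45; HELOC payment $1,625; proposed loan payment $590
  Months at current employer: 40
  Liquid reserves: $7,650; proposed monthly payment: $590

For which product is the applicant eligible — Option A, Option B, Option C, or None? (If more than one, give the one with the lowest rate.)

Option C

Total debts = (645 + 15 + 310 + 45 + 1,625 + 590) = 3,230; DTI = 3,230/9,450 = 34.2%.
Reserves = 7,650/590 = 13.0 months.
Option A: score 732 ≥ 700; DTI 34.2% ≤ 45%; employment 40 ≥ 18 mo; reserves 13.0 ≥ 2 mo → qualifies.
Option B: score 732 ≥ 620; DTI 34.2% ≤ 36%; employment 40 ≥ 6 mo → qualifies.
Option C: score 732 ≥ 620; DTI 34.2% ≤ 36%; employment 40 ≥ 12 mo; reserves 13.0 ≥ 3 mo → qualifies.
Qualifying: Option A, Option B, Option C. Lowest rate is 11.34% → Option C.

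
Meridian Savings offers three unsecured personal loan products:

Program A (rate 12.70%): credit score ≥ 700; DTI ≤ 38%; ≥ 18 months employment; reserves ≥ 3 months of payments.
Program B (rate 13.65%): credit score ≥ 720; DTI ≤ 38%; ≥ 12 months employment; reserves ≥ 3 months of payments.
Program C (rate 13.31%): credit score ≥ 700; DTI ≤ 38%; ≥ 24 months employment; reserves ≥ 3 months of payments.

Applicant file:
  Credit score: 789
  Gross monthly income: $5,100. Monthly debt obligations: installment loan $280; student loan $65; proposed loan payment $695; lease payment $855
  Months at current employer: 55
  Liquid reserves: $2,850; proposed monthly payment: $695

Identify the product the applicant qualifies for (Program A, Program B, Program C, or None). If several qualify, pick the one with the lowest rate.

Total debts = (280 + 65 + 695 + 855) = 1,895; DTI = 1,895/5,100 = 37.2%.
Reserves = 2,850/695 = 4.1 months.
Program A: score 789 ≥ 700; DTI 37.2% ≤ 38%; employment 55 ≥ 18 mo; reserves 4.1 ≥ 3 mo → qualifies.
Program B: score 789 ≥ 720; DTI 37.2% ≤ 38%; employment 55 ≥ 12 mo; reserves 4.1 ≥ 3 mo → qualifies.
Program C: score 789 ≥ 700; DTI 37.2% ≤ 38%; employment 55 ≥ 24 mo; reserves 4.1 ≥ 3 mo → qualifies.
Qualifying: Program A, Program B, Program C. Lowest rate is 12.70% → Program A.

Program A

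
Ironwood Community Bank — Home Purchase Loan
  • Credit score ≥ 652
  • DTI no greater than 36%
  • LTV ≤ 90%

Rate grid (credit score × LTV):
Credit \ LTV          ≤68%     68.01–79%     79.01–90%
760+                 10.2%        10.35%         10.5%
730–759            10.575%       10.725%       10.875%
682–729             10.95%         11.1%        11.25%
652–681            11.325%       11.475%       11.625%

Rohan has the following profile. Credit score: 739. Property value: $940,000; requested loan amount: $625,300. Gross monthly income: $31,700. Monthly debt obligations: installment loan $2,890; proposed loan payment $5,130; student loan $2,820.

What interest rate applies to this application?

Credit score 739 ≥ 652; Total monthly debts = (2,890 + 5,130 + 2,820) = 10,840. DTI = 10,840/31,700 = 34.2% ≤ 36%
Loan-to-value = 625,300/940,000 = 66.5% — pass (90% max)
Row: 739 falls in 730–759. Column: 66.5% falls in ≤68%. Rate = 10.575%.

10.575%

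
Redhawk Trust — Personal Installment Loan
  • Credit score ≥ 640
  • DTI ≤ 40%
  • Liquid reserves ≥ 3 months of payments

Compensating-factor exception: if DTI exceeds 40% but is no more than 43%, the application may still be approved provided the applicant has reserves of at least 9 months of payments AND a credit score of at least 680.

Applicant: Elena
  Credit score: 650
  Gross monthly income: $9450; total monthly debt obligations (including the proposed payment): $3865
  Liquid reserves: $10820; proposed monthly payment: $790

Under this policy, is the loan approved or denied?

Credit score 650 ≥ 640 (meets base)
DTI = 3,865/9,450 = 40.9% > 40% — standard DTI limit exceeded.
Reserves = 10,820/790 = 13.7 months ≥ 3
40.9% falls in the override range (40%–43%), so the compensating-factor test applies.
Reserves 13.7 ≥ 9 months; credit score 650 < 680.
Compensating-factor requirement not fully met.

Denied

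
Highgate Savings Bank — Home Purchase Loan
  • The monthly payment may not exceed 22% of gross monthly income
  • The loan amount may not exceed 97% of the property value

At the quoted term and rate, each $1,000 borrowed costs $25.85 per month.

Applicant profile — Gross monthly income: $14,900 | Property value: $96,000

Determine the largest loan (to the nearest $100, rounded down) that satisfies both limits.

Payment cap: 22% × $14,900 = $3,278/month.
At $25.85 per $1,000, that supports 3,278/25.85 × 1,000 ≈ $126,808 → $126,800.
LTV cap: 97% × $96,000 = $93,120 → $93,100.
Binding constraint: loan-to-value.

$93,100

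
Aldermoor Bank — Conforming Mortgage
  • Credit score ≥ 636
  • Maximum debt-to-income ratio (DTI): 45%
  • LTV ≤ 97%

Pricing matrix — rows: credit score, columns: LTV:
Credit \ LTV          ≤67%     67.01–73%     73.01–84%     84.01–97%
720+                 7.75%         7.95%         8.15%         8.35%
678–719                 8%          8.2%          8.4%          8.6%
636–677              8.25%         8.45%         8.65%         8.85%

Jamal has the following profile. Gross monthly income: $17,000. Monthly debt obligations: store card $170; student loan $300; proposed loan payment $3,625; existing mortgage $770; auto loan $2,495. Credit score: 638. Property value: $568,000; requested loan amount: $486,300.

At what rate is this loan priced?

8.85%

Credit score 638 ≥ 636; Total monthly debts = (170 + 300 + 3,625 + 770 + 2,495) = 7,360. DTI = 7,360/17,000 = 43.3% ≤ 45%
LTV = 486,300/568,000 = 85.6% ≤ 97%
Row: 638 falls in 636–677. Column: 85.6% falls in 84.01–97%. Rate = 8.85%.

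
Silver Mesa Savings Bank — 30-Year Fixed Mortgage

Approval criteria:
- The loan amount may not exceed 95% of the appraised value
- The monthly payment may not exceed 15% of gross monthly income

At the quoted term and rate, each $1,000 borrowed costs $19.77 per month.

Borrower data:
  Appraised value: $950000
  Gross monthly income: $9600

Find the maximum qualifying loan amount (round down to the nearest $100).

Payment cap: 15% × $9,600 = $1,440/month.
At $19.77 per $1,000, that supports 1,440/19.77 × 1,000 ≈ $72,837 → $72,800.
LTV cap: 95% × $950,000 = $902,500 → $902,500.
Binding constraint: payment-to-income.

$72,800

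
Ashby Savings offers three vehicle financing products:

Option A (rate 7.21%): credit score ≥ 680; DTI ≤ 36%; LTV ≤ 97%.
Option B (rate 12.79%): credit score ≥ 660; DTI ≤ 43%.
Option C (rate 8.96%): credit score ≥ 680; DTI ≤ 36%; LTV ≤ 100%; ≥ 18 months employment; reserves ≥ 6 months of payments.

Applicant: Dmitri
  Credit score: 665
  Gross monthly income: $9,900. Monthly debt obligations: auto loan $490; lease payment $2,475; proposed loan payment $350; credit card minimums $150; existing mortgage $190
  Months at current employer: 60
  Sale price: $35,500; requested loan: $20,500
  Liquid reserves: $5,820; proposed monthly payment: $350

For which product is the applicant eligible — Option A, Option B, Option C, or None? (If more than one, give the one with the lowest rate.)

Option B

Total debts = (490 + 2,475 + 350 + 150 + 190) = 3,655; DTI = 3,655/9,900 = 36.9%.
LTV = 20,500/35,500 = 57.7%.
Reserves = 5,820/350 = 16.6 months.
Option A: score 665 < 680; DTI 36.9% > 36%; LTV 57.7% ≤ 97% → does not qualify.
Option B: score 665 ≥ 660; DTI 36.9% ≤ 43% → qualifies.
Option C: score 665 < 680; DTI 36.9% > 36%; LTV 57.7% ≤ 100%; employment 60 ≥ 18 mo; reserves 16.6 ≥ 6 mo → does not qualify.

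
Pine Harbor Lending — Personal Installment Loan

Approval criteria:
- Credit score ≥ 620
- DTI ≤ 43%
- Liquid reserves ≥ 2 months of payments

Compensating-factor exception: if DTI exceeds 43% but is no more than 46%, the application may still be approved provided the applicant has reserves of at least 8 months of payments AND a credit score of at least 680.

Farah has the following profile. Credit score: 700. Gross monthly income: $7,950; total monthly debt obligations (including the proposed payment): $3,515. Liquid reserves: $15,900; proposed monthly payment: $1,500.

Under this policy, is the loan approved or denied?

Credit score 700 ≥ 620 (meets base)
DTI: 3,515 ÷ 7,950 = 44.2%, over the 43% base limit.
Liquid reserves cover 15,900/1,500 = 10.6 months — ≥ 2 required
44.2% falls in the override range (43%–46%), so the compensating-factor test applies.
Reserves 10.6 ≥ 8 months; credit score 700 ≥ 680.
Both override conditions satisfied; DTI exception granted.

Approved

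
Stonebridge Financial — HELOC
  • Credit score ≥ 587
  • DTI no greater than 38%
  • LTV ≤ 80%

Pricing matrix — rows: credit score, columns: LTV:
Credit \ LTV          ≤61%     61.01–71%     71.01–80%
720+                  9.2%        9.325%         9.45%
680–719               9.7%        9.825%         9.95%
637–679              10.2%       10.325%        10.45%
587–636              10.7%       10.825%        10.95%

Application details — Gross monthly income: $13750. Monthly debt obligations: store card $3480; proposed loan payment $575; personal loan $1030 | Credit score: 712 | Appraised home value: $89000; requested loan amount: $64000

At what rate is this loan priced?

Credit score 712 ≥ 587; Total monthly debts = (3,480 + 575 + 1,030) = 5,085. Debt-to-income = 5,085/13,750 = 37% — meets 38% limit
LTV: 64,000 ÷ 89,000 = 71.9%, within 80% cap
Row: 712 falls in 680–719. Column: 71.9% falls in 71.01–80%. Rate = 9.95%.

9.95%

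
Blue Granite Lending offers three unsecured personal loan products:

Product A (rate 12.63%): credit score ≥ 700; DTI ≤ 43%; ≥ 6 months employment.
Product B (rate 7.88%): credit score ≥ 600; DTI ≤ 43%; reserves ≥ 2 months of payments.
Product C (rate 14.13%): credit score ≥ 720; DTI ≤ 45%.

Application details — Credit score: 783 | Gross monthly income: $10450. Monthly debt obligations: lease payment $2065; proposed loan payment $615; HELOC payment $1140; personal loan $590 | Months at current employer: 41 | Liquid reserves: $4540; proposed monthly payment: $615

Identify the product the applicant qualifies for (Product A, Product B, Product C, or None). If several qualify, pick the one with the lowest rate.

Total debts = (2,065 + 615 + 1,140 + 590) = 4,410; DTI = 4,410/10,450 = 42.2%.
Reserves = 4,540/615 = 7.4 months.
Product A: score 783 ≥ 700; DTI 42.2% ≤ 43%; employment 41 ≥ 6 mo → qualifies.
Product B: score 783 ≥ 600; DTI 42.2% ≤ 43%; reserves 7.4 ≥ 2 mo → qualifies.
Product C: score 783 ≥ 720; DTI 42.2% ≤ 45% → qualifies.
Qualifying: Product A, Product B, Product C. Lowest rate is 7.88% → Product B.

Product B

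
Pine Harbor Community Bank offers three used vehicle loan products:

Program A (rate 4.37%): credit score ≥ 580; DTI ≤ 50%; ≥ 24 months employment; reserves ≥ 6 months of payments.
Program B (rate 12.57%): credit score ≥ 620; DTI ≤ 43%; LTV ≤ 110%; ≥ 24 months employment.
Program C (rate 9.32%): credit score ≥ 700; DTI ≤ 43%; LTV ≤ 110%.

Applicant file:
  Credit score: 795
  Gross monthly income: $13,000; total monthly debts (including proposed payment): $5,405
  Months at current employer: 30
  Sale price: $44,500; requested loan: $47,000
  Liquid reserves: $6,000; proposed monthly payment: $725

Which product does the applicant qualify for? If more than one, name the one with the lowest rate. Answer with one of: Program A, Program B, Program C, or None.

DTI = 5,405/13,000 = 41.6%.
LTV = 47,000/44,500 = 105.6%.
Reserves = 6,000/725 = 8.3 months.
Program A: score 795 ≥ 580; DTI 41.6% ≤ 50%; employment 30 ≥ 24 mo; reserves 8.3 ≥ 6 mo → qualifies.
Program B: score 795 ≥ 620; DTI 41.6% ≤ 43%; LTV 105.6% ≤ 110%; employment 30 ≥ 24 mo → qualifies.
Program C: score 795 ≥ 700; DTI 41.6% ≤ 43%; LTV 105.6% ≤ 110% → qualifies.
Qualifying: Program A, Program B, Program C. Lowest rate is 4.37% → Program A.

Program A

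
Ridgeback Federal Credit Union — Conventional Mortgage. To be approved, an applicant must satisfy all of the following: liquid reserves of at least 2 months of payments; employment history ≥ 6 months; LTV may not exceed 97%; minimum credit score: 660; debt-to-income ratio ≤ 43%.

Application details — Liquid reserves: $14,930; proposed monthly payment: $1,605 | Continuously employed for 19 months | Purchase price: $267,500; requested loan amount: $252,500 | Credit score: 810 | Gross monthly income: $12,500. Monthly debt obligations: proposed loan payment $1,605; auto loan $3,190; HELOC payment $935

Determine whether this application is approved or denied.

Reserves: 14,930 ÷ 1,605 = 9.3 months (meets 2-month minimum)
Employment 19 ≥ 6 months
LTV = 252,500/267,500 = 94.4% ≤ 97%
Credit score 810 ≥ 660 (meets)
Total monthly debts = (1,605 + 3,190 + 935) = 5,730. DTI: 5,730 ÷ 12,500 = 45.8%, exceeds the 43% cap
Fails on DTI.

Denied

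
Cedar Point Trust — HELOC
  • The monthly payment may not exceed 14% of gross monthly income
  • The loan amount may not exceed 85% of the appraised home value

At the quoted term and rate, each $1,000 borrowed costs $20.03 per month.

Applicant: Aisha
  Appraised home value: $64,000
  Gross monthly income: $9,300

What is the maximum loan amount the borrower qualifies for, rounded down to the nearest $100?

$54,400

Payment cap: 14% × $9,300 = $1,302/month.
At $20.03 per $1,000, that supports 1,302/20.03 × 1,000 ≈ $65,002 → $65,000.
LTV cap: 85% × $64,000 = $54,400 → $54,400.
Binding constraint: loan-to-value.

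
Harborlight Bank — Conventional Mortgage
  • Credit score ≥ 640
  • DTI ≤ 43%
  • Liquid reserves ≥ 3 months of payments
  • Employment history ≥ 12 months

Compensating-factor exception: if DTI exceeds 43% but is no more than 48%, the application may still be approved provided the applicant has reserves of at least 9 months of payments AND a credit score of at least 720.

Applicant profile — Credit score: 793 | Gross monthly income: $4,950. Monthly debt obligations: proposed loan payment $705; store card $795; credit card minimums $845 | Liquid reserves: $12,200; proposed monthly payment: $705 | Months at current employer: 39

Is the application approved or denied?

Credit score 793 ≥ 640 (meets base)
Total debts = (705 + 795 + 845) = 2,345. DTI: 2,345 ÷ 4,950 = 47.4%, over the 43% base limit.
Reserves: 12,200 ÷ 705 = 17.3 months (meets 3-month minimum)
Employment 39 ≥ 12 months
DTI 47.4% is within the 43%–48% exception band; checking compensating factors.
Reserves 17.3 ≥ 9 months; credit score 793 ≥ 720.
Both override conditions satisfied; DTI exception granted.

Approved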